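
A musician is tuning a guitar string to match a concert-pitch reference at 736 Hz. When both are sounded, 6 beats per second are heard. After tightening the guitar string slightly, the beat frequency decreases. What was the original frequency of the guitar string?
730 Hz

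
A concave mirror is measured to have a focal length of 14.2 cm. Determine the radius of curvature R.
R = 2|f| = 28.4 cm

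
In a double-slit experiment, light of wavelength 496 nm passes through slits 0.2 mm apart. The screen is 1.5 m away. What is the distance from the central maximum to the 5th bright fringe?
y = mλL/d = 18.6 mm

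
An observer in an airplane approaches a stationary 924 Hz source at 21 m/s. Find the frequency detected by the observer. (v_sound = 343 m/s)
f_obs = f·(v + v_o)/v = 980.6 Hz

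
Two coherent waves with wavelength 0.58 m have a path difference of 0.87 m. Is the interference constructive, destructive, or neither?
destructive — path difference = 1.5λ, an odd multiple of λ/2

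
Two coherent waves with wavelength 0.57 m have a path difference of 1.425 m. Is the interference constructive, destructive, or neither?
destructive — path difference = 2.5λ, an odd multiple of λ/2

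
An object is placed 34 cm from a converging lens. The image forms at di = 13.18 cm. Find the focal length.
1/f = 1/do + 1/di → f = 9.498 cm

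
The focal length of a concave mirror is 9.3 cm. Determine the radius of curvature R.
R = 2|f| = 18.6 cm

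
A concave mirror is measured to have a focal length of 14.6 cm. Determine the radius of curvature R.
R = 2|f| = 29.2 cm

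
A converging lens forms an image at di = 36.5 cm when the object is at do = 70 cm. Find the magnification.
M = −di/do = -0.5214 (inverted image)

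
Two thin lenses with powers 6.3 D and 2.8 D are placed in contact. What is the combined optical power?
P_total = P₁ + P₂ = 9.1 D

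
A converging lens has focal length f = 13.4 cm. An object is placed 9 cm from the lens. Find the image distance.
1/di = 1/f − 1/do → di = -27.41 cm (virtual image)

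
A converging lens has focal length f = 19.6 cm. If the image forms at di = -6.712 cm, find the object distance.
1/do = 1/f − 1/di → do = 5 cm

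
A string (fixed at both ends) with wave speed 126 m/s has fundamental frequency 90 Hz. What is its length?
L = v/(2f₁) = 0.7 m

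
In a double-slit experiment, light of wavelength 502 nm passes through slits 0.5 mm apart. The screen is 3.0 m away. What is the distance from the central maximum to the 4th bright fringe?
y = mλL/d = 12.05 mm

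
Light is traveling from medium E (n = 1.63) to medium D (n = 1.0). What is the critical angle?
θc = arcsin(n₂/n₁) = 37.84°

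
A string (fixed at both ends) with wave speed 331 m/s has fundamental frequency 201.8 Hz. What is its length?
L = v/(2f₁) = 0.8201 m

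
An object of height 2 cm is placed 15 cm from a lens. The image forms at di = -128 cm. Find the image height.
hi = (-di/do) × ho = 17.07 cm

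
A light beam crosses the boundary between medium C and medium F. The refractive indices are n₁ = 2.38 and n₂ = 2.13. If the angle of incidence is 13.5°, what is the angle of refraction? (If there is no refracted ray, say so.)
sin θ₂ = (n₁/n₂)·sin θ₁ = 0.2608 → θ₂ = 15.12°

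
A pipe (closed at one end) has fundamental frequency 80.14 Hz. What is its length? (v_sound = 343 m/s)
L = v/(4f₁) = 1.07 m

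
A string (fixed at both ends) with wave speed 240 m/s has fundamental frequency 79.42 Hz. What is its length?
L = v/(2f₁) = 1.511 m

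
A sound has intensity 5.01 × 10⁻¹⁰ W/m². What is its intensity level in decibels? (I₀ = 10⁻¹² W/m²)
β = 10·log₁₀(I/I₀) = 27 dB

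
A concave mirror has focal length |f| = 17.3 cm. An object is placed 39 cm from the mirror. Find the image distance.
f = +17.3 cm (concave); 1/di = 1/f − 1/do → di = 31.09 cm (real image, in front of mirror)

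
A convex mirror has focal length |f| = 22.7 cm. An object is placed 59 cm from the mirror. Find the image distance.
f = −22.7 cm (convex); 1/di = 1/f − 1/do → di = -16.39 cm (virtual image, behind mirror)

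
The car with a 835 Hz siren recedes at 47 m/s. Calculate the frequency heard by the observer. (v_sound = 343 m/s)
f_obs = f·v/(v + v_s) = 734.4 Hz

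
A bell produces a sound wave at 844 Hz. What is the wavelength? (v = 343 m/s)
λ = v/f = 0.4064 m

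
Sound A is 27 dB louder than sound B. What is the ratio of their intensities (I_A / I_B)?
I_A/I_B = 10^(Δβ/10) = 501.2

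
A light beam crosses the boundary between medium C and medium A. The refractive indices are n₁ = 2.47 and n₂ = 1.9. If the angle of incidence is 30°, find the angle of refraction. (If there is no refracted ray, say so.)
sin θ₂ = (n₁/n₂)·sin θ₁ = 0.65 → θ₂ = 40.54°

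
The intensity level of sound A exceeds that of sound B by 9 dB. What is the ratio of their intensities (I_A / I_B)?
I_A/I_B = 10^(Δβ/10) = 7.943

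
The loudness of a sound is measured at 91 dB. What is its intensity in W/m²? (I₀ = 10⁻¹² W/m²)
I = I₀·10^(β/10) = 1.26 × 10⁻³ W/m²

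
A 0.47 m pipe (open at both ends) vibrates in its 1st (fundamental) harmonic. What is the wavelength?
λₙ = 2L/n = 0.94 m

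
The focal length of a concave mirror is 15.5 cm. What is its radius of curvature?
R = 2|f| = 31 cm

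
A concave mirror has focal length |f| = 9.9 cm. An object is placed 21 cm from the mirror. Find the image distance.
f = +9.9 cm (concave); 1/di = 1/f − 1/do → di = 18.73 cm (real image, in front of mirror)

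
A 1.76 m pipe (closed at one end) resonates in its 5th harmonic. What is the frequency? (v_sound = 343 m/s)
fₙ = nv/(4L) = 243.6 Hz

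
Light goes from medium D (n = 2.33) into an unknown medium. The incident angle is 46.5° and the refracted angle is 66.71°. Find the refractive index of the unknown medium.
n₂ = n₁·sin θ₁ / sin θ₂ = 1.84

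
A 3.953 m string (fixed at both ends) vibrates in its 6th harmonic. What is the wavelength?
λₙ = 2L/n = 1.318 m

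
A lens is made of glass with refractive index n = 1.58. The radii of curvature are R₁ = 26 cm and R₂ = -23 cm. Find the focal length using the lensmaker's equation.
1/f = (n − 1)(1/R₁ − 1/R₂) → f = 21.04 cm (converging lens)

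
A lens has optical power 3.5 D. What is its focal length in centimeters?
f = 1/P = 28.57 cm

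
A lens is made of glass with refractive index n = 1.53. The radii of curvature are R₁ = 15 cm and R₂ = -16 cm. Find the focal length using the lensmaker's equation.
1/f = (n − 1)(1/R₁ − 1/R₂) → f = 14.61 cm (converging lens)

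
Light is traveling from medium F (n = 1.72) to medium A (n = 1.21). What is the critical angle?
θc = arcsin(n₂/n₁) = 44.71°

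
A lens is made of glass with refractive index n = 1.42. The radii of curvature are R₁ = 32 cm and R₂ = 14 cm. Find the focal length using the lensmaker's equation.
1/f = (n − 1)(1/R₁ − 1/R₂) → f = -59.26 cm (diverging lens)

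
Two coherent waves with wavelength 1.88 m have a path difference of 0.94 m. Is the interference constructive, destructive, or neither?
destructive — path difference = 0.5λ, an odd multiple of λ/2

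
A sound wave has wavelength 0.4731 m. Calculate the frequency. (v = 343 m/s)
f = v/λ = 725 Hz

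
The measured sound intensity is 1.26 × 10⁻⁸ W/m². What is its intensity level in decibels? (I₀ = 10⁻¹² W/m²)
β = 10·log₁₀(I/I₀) = 41 dB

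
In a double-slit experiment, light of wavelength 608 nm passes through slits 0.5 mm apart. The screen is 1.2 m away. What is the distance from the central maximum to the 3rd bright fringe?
y = mλL/d = 4.378 mm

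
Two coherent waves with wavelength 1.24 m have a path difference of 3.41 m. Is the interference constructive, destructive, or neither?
neither (partial) — path difference = 2.75λ, neither a whole number of wavelengths nor an odd multiple of λ/2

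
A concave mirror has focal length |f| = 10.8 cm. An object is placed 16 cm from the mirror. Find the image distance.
f = +10.8 cm (concave); 1/di = 1/f − 1/do → di = 33.23 cm (real image, in front of mirror)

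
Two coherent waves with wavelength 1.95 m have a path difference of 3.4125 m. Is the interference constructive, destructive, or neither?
neither (partial) — path difference = 1.75λ, neither a whole number of wavelengths nor an odd multiple of λ/2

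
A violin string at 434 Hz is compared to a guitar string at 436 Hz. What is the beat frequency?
2 Hz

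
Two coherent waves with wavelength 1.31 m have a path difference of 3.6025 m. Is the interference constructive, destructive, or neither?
neither (partial) — path difference = 2.75λ, neither a whole number of wavelengths nor an odd multiple of λ/2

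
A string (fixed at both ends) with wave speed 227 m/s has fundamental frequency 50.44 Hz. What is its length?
L = v/(2f₁) = 2.25 m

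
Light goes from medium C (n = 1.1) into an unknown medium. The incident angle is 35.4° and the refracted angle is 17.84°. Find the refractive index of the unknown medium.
n₂ = n₁·sin θ₁ / sin θ₂ = 2.08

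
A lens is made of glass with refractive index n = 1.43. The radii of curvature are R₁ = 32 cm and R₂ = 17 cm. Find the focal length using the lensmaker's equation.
1/f = (n − 1)(1/R₁ − 1/R₂) → f = -84.34 cm (diverging lens)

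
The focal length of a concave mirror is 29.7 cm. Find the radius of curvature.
R = 2|f| = 59.4 cm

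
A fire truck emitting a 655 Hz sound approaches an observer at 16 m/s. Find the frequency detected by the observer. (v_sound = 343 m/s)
f_obs = f·v/(v − v_s) = 687 Hz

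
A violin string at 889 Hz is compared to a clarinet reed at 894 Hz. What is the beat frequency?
5 Hz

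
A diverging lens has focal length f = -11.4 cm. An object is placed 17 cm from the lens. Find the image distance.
1/di = 1/f − 1/do → di = -6.824 cm (virtual image)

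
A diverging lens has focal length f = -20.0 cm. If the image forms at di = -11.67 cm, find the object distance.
1/do = 1/f − 1/di → do = 28.02 cm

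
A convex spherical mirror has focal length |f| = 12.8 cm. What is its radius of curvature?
R = 2|f| = 25.6 cm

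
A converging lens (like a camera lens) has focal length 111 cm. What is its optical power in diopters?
P = 1/f = 0.9009 D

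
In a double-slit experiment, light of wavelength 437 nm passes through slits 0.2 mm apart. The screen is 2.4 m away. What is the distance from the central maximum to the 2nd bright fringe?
y = mλL/d = 10.49 mm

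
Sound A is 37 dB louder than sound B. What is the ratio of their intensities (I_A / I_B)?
I_A/I_B = 10^(Δβ/10) = 5012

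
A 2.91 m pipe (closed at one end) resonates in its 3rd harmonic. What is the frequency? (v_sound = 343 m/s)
fₙ = nv/(4L) = 88.4 Hz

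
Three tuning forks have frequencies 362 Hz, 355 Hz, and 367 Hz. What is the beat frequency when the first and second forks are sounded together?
7 Hz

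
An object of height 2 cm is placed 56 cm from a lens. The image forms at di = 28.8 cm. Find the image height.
hi = (-di/do) × ho = -1.029 cm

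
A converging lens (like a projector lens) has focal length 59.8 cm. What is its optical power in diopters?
P = 1/f = 1.672 D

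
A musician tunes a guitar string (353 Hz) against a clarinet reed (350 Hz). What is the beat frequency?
3 Hz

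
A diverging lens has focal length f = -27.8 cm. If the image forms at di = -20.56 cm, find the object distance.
1/do = 1/f − 1/di → do = 78.95 cm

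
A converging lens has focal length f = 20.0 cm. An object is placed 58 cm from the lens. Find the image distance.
1/di = 1/f − 1/do → di = 30.53 cm (real image)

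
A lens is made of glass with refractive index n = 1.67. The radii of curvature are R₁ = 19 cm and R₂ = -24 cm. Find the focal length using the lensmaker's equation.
1/f = (n − 1)(1/R₁ − 1/R₂) → f = 15.83 cm (converging lens)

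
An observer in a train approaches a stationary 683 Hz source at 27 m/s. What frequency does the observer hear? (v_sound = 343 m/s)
f_obs = f·(v + v_o)/v = 736.8 Hz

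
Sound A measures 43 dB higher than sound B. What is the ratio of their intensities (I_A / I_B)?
I_A/I_B = 10^(Δβ/10) = 19950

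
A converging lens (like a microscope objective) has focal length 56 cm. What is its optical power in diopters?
P = 1/f = 1.786 D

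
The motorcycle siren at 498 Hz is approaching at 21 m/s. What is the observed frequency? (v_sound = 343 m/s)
f_obs = f·v/(v − v_s) = 530.5 Hz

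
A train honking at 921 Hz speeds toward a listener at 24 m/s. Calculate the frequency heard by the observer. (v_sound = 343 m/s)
f_obs = f·v/(v − v_s) = 990.3 Hz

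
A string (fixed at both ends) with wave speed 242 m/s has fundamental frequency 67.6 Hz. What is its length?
L = v/(2f₁) = 1.79 m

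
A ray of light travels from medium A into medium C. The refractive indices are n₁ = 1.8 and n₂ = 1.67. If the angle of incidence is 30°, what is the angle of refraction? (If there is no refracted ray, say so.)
sin θ₂ = (n₁/n₂)·sin θ₁ = 0.5389 → θ₂ = 32.61°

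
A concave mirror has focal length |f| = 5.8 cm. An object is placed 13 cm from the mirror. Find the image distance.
f = +5.8 cm (concave); 1/di = 1/f − 1/do → di = 10.47 cm (real image, in front of mirror)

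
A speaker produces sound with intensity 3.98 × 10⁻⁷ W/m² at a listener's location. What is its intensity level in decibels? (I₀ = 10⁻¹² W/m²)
β = 10·log₁₀(I/I₀) = 56 dB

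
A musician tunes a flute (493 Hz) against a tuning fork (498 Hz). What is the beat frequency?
5 Hz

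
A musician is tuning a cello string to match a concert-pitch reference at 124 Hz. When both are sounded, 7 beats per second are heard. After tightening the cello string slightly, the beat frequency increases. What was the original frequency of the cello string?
131 Hz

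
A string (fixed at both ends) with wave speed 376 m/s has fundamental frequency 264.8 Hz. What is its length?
L = v/(2f₁) = 0.71 m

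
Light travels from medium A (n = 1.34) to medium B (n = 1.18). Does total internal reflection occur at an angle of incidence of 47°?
θc = arcsin(n₂/n₁) = 61.71°; 47° < θc, so no — the ray refracts.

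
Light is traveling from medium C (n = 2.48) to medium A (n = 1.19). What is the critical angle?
θc = arcsin(n₂/n₁) = 28.67°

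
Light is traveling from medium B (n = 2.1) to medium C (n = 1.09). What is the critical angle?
θc = arcsin(n₂/n₁) = 31.27°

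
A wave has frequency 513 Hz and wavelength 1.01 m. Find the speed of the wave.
v = fλ = 518.1 m/s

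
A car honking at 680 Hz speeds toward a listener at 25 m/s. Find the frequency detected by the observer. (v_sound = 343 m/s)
f_obs = f·v/(v − v_s) = 733.5 Hz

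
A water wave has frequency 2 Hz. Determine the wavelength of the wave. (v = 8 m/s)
λ = v/f = 4 m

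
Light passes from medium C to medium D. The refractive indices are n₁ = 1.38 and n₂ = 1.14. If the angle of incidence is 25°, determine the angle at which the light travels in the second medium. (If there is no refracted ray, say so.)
sin θ₂ = (n₁/n₂)·sin θ₁ = 0.5116 → θ₂ = 30.77°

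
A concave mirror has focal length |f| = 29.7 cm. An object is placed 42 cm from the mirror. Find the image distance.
f = +29.7 cm (concave); 1/di = 1/f − 1/do → di = 101.4 cm (real image, in front of mirror)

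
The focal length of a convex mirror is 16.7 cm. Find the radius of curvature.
R = 2|f| = 33.4 cm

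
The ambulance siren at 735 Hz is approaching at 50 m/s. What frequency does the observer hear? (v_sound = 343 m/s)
f_obs = f·v/(v − v_s) = 860.4 Hz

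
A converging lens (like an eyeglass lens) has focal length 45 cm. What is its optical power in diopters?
P = 1/f = 2.222 D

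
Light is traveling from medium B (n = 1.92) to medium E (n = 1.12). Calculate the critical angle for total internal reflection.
θc = arcsin(n₂/n₁) = 35.69°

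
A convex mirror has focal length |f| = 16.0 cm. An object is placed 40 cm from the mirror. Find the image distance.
f = −16.0 cm (convex); 1/di = 1/f − 1/do → di = -11.43 cm (virtual image, behind mirror)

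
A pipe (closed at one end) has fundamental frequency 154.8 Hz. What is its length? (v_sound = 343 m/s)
L = v/(4f₁) = 0.5539 m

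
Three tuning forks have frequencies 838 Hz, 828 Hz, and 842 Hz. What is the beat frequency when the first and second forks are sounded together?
10 Hz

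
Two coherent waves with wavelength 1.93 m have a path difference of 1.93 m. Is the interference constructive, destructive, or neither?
constructive — path difference = 1λ, a whole number of wavelengths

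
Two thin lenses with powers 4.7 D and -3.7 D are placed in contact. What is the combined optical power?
P_total = P₁ + P₂ = 1.0 D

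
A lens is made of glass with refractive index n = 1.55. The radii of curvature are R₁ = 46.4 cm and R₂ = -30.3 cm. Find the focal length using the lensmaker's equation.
1/f = (n − 1)(1/R₁ − 1/R₂) → f = 33.33 cm (converging lens)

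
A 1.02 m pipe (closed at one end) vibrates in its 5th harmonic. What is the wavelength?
λₙ = 4L/n = 0.816 m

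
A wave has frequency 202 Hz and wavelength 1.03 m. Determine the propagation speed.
v = fλ = 208.1 m/s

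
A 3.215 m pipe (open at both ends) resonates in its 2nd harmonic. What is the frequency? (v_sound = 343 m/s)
fₙ = nv/(2L) = 106.7 Hz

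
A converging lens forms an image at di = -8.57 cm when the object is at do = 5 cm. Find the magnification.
M = −di/do = 1.714 (upright image)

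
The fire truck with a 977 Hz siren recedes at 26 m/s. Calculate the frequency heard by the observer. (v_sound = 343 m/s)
f_obs = f·v/(v + v_s) = 908.2 Hz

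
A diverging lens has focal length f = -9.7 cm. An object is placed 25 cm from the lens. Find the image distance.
1/di = 1/f − 1/do → di = -6.988 cm (virtual image)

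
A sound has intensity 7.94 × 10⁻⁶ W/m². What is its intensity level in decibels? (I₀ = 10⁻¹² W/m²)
β = 10·log₁₀(I/I₀) = 69 dB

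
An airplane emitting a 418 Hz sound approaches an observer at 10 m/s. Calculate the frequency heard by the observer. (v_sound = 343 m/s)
f_obs = f·v/(v − v_s) = 430.6 Hz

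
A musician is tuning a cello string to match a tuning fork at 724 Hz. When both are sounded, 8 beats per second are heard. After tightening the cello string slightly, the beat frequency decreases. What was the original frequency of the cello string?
716 Hz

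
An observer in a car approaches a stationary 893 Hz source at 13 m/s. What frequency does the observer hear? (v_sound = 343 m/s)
f_obs = f·(v + v_o)/v = 926.8 Hz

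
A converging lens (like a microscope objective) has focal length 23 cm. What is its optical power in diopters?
P = 1/f = 4.348 D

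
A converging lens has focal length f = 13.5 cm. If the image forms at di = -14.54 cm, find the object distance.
1/do = 1/f − 1/di → do = 7 cm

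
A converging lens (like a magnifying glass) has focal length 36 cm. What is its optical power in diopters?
P = 1/f = 2.778 D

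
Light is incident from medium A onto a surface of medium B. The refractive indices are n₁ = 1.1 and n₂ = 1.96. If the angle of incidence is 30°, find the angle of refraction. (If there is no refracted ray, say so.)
sin θ₂ = (n₁/n₂)·sin θ₁ = 0.2806 → θ₂ = 16.3°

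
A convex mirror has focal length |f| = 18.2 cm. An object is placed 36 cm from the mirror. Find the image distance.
f = −18.2 cm (convex); 1/di = 1/f − 1/do → di = -12.09 cm (virtual image, behind mirror)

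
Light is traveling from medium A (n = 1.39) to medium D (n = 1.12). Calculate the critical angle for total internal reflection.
θc = arcsin(n₂/n₁) = 53.68°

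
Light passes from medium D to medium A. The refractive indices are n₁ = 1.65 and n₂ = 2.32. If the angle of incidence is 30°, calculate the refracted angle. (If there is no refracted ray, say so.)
sin θ₂ = (n₁/n₂)·sin θ₁ = 0.3556 → θ₂ = 20.83°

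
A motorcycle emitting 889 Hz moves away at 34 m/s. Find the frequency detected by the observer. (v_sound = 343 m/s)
f_obs = f·v/(v + v_s) = 808.8 Hz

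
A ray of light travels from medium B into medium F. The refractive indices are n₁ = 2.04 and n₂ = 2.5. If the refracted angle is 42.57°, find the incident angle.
sin θ₁ = (n₂/n₁)·sin θ₂ → θ₁ = 56°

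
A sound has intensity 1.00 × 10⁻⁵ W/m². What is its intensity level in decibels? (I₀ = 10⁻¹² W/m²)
β = 10·log₁₀(I/I₀) = 70 dB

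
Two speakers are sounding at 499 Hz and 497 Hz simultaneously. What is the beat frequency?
2 Hz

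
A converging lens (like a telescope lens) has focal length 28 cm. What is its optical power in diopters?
P = 1/f = 3.571 D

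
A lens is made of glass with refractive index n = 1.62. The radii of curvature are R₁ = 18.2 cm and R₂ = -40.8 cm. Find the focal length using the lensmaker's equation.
1/f = (n − 1)(1/R₁ − 1/R₂) → f = 20.3 cm (converging lens)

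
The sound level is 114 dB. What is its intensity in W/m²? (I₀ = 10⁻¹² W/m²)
I = I₀·10^(β/10) = 2.51 × 10⁻¹ W/m²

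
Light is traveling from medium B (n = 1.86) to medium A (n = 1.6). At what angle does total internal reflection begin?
θc = arcsin(n₂/n₁) = 59.34°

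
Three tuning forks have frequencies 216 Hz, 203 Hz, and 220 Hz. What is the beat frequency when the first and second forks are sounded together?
13 Hz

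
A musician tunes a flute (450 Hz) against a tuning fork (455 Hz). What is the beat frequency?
5 Hz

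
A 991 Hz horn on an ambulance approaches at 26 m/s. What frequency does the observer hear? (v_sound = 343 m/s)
f_obs = f·v/(v − v_s) = 1072 Hz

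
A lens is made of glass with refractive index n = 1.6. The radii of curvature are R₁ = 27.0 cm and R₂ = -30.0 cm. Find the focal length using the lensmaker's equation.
1/f = (n − 1)(1/R₁ − 1/R₂) → f = 23.68 cm (converging lens)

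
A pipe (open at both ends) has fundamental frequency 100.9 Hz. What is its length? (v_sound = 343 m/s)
L = v/(2f₁) = 1.7 m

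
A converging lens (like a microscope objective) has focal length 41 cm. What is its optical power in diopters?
P = 1/f = 2.439 D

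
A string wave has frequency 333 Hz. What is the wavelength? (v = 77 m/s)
λ = v/f = 0.2312 m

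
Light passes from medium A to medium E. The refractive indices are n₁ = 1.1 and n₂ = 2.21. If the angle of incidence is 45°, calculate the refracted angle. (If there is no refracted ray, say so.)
sin θ₂ = (n₁/n₂)·sin θ₁ = 0.352 → θ₂ = 20.61°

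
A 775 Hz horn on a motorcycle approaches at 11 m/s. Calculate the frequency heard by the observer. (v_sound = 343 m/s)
f_obs = f·v/(v − v_s) = 800.7 Hz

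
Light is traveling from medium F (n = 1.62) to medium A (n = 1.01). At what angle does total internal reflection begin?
θc = arcsin(n₂/n₁) = 38.57°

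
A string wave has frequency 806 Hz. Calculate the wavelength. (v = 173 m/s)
λ = v/f = 0.2146 m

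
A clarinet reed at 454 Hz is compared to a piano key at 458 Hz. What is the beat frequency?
4 Hz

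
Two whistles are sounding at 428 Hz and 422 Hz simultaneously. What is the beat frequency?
6 Hz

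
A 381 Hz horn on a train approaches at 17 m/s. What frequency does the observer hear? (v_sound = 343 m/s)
f_obs = f·v/(v − v_s) = 400.9 Hz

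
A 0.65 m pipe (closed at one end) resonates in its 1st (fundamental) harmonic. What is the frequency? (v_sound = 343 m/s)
fₙ = nv/(4L) = 131.9 Hz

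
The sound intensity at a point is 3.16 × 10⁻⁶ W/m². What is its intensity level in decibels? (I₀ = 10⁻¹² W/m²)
β = 10·log₁₀(I/I₀) = 65 dB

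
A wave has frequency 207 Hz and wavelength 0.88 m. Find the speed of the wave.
v = fλ = 182.2 m/s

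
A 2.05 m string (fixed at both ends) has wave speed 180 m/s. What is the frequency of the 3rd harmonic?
fₙ = nv/(2L) = 131.7 Hz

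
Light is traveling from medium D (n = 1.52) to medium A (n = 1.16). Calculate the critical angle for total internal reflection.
θc = arcsin(n₂/n₁) = 49.74°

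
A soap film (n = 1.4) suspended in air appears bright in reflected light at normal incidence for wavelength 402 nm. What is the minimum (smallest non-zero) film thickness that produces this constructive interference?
2nt = (m − ½)λ with m = 1 → t = (m − ½)λ/(2n) = 71.79 nm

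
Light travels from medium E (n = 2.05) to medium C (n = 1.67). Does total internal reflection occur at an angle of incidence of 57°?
θc = arcsin(n₂/n₁) = 54.55°; 57° > θc, so yes — total internal reflection.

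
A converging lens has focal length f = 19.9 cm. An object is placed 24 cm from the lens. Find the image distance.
1/di = 1/f − 1/do → di = 116.5 cm (real image)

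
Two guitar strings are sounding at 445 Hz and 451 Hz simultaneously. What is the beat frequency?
6 Hz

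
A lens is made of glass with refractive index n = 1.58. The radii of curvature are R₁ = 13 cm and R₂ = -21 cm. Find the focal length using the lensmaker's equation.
1/f = (n − 1)(1/R₁ − 1/R₂) → f = 13.84 cm (converging lens)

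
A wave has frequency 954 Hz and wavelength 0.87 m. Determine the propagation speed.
v = fλ = 830 m/s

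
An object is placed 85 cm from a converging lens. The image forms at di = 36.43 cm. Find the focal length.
1/f = 1/do + 1/di → f = 25.5 cm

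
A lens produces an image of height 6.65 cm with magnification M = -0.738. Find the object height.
ho = |hi|/|M| = 9.011 cm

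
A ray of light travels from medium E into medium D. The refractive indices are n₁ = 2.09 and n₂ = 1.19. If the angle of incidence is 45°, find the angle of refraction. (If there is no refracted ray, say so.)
sin θ₂ = (n₁/n₂)·sin θ₁ = 1.242 > 1, so there is no refracted ray — the light undergoes total internal reflection.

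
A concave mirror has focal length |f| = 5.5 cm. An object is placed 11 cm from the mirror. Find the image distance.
f = +5.5 cm (concave); 1/di = 1/f − 1/do → di = 11 cm (real image, in front of mirror)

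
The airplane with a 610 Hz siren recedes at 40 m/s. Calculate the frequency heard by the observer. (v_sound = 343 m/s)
f_obs = f·v/(v + v_s) = 546.3 Hz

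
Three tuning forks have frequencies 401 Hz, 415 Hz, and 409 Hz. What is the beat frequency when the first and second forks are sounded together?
14 Hz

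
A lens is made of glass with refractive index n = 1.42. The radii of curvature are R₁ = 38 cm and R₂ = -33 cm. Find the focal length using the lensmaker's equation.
1/f = (n − 1)(1/R₁ − 1/R₂) → f = 42.05 cm (converging lens)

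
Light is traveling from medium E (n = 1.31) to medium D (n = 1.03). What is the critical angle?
θc = arcsin(n₂/n₁) = 51.84°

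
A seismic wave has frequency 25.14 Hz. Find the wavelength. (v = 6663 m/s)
λ = v/f = 265 m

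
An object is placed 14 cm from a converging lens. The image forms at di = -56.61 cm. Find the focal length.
1/f = 1/do + 1/di → f = 18.6 cm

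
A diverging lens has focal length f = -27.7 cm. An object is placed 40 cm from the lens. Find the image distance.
1/di = 1/f − 1/do → di = -16.37 cm (virtual image)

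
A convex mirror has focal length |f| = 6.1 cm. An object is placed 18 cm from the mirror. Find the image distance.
f = −6.1 cm (convex); 1/di = 1/f − 1/do → di = -4.556 cm (virtual image, behind mirror)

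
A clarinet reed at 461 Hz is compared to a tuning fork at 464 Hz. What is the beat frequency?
3 Hz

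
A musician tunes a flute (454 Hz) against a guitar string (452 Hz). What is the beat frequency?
2 Hz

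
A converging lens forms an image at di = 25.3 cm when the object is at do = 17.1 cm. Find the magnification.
M = −di/do = -1.48 (inverted image)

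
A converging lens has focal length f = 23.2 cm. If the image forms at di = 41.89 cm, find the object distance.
1/do = 1/f − 1/di → do = 52 cm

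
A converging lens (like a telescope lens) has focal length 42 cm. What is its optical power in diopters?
P = 1/f = 2.381 D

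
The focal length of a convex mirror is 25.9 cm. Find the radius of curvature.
R = 2|f| = 51.8 cm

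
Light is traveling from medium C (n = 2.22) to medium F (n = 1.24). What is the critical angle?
θc = arcsin(n₂/n₁) = 33.96°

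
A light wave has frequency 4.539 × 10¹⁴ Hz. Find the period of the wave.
T = 1/f = 2.203 × 10⁻¹⁵ s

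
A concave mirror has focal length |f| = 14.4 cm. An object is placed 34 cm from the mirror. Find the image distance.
f = +14.4 cm (concave); 1/di = 1/f − 1/do → di = 24.98 cm (real image, in front of mirror)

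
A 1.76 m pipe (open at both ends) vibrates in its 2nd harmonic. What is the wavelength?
λₙ = 2L/n = 1.76 m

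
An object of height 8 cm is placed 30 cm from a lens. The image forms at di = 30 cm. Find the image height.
hi = (-di/do) × ho = -8 cm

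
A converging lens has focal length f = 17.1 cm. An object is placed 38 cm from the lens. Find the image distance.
1/di = 1/f − 1/do → di = 31.09 cm (real image)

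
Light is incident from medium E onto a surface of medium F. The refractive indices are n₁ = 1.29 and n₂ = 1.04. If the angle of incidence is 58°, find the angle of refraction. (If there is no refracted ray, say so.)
sin θ₂ = (n₁/n₂)·sin θ₁ = 1.052 > 1, so there is no refracted ray — the light undergoes total internal reflection.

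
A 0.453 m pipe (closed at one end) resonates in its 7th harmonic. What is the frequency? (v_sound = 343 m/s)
fₙ = nv/(4L) = 1325 Hz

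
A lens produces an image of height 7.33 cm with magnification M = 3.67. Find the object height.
ho = |hi|/|M| = 1.997 cm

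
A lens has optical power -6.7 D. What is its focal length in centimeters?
f = 1/P = -14.93 cm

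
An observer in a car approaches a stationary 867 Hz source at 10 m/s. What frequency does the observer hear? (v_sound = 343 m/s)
f_obs = f·(v + v_o)/v = 892.3 Hz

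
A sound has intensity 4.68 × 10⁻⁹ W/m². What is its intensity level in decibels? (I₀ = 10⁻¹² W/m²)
β = 10·log₁₀(I/I₀) = 36.7 dB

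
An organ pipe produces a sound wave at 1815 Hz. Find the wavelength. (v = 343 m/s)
λ = v/f = 0.189 m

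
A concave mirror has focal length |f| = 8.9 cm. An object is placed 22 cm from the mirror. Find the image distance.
f = +8.9 cm (concave); 1/di = 1/f − 1/do → di = 14.95 cm (real image, in front of mirror)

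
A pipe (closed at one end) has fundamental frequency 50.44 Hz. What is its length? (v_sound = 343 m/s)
L = v/(4f₁) = 1.7 m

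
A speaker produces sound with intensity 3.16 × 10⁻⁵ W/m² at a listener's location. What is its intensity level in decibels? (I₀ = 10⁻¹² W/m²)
β = 10·log₁₀(I/I₀) = 75 dB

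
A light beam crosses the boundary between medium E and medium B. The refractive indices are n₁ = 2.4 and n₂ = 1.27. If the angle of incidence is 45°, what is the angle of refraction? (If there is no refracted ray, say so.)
sin θ₂ = (n₁/n₂)·sin θ₁ = 1.336 > 1, so there is no refracted ray — the light undergoes total internal reflection.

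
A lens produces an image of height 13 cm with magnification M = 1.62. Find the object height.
ho = |hi|/|M| = 8.025 cm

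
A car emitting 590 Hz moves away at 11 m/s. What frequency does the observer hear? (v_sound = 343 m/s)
f_obs = f·v/(v + v_s) = 571.7 Hz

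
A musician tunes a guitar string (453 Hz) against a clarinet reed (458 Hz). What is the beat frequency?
5 Hz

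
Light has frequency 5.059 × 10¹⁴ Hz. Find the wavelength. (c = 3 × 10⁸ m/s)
λ = c/f = 593 nm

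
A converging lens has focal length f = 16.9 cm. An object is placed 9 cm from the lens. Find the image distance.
1/di = 1/f − 1/do → di = -19.25 cm (virtual image)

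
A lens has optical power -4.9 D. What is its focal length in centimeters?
f = 1/P = -20.41 cm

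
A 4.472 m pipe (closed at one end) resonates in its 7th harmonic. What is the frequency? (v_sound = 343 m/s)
fₙ = nv/(4L) = 134.2 Hz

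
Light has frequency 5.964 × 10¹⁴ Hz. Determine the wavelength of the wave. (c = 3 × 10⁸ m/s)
λ = c/f = 503 nm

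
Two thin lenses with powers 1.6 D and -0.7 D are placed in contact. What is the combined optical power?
P_total = P₁ + P₂ = 0.9 D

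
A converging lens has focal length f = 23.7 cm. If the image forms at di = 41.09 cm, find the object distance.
1/do = 1/f − 1/di → do = 56 cm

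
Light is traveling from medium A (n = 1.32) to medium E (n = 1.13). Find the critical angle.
θc = arcsin(n₂/n₁) = 58.88°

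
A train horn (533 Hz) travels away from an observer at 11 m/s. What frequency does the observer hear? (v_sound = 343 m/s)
f_obs = f·v/(v + v_s) = 516.4 Hz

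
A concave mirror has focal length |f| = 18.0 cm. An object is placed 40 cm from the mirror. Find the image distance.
f = +18.0 cm (concave); 1/di = 1/f − 1/do → di = 32.73 cm (real image, in front of mirror)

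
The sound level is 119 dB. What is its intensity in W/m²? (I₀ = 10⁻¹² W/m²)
I = I₀·10^(β/10) = 7.94 × 10⁻¹ W/m²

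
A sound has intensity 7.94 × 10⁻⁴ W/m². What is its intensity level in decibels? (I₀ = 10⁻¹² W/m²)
β = 10·log₁₀(I/I₀) = 89 dB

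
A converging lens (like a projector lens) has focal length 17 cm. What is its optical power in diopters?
P = 1/f = 5.882 D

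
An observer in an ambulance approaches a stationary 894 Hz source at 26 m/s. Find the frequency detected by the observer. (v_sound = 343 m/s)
f_obs = f·(v + v_o)/v = 961.8 Hz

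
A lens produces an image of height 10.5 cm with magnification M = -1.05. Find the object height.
ho = |hi|/|M| = 10 cm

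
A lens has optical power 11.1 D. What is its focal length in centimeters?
f = 1/P = 9.009 cm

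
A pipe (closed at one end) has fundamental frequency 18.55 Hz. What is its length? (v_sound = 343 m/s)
L = v/(4f₁) = 4.623 m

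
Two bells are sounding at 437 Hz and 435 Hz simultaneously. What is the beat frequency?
2 Hz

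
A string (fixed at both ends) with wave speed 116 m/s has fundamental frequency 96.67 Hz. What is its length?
L = v/(2f₁) = 0.6 m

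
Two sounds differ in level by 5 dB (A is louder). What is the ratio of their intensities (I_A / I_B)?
I_A/I_B = 10^(Δβ/10) = 3.162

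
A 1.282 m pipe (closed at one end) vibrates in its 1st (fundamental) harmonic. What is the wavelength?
λₙ = 4L/n = 5.128 m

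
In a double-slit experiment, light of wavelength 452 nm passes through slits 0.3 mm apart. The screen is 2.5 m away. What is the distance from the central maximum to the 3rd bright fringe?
y = mλL/d = 11.3 mm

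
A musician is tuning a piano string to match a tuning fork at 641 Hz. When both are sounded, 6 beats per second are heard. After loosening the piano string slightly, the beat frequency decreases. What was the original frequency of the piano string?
647 Hz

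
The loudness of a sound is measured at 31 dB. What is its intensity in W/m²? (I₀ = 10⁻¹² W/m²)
I = I₀·10^(β/10) = 1.26 × 10⁻⁹ W/m²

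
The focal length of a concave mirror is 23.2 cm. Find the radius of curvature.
R = 2|f| = 46.4 cm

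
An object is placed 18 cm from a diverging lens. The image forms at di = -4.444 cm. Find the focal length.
1/f = 1/do + 1/di → f = -5.901 cm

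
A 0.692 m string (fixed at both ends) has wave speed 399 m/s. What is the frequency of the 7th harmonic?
fₙ = nv/(2L) = 2018 Hz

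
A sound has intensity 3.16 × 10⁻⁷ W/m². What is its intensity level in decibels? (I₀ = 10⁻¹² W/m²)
β = 10·log₁₀(I/I₀) = 55 dB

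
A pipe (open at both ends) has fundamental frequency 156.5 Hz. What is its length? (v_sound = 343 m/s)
L = v/(2f₁) = 1.096 m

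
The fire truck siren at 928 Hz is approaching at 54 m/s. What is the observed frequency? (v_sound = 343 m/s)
f_obs = f·v/(v − v_s) = 1101 Hz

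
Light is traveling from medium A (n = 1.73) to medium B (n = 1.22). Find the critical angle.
θc = arcsin(n₂/n₁) = 44.85°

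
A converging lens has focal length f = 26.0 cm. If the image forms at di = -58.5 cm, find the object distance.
1/do = 1/f − 1/di → do = 18 cm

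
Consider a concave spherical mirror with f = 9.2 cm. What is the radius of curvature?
R = 2|f| = 18.4 cm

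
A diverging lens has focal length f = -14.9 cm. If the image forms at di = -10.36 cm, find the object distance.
1/do = 1/f − 1/di → do = 34 cm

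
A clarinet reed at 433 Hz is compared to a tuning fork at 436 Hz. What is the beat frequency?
3 Hz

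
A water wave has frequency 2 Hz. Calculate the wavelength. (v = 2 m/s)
λ = v/f = 1 m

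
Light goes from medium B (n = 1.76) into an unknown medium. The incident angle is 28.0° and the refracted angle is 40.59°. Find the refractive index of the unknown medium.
n₂ = n₁·sin θ₁ / sin θ₂ = 1.27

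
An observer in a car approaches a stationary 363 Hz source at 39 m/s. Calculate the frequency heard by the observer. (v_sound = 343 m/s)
f_obs = f·(v + v_o)/v = 404.3 Hz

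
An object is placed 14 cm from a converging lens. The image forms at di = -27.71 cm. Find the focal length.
1/f = 1/do + 1/di → f = 28.3 cm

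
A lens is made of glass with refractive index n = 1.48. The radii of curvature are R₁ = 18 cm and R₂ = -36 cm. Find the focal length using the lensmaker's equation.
1/f = (n − 1)(1/R₁ − 1/R₂) → f = 25 cm (converging lens)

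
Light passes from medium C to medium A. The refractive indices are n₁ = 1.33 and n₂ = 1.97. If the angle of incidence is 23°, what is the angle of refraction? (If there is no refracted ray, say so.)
sin θ₂ = (n₁/n₂)·sin θ₁ = 0.2638 → θ₂ = 15.3°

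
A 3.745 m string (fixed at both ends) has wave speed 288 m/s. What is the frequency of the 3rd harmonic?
fₙ = nv/(2L) = 115.4 Hz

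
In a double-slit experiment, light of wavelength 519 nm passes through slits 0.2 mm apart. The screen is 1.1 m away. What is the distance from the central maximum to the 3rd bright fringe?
y = mλL/d = 8.563 mm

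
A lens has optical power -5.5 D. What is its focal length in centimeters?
f = 1/P = -18.18 cm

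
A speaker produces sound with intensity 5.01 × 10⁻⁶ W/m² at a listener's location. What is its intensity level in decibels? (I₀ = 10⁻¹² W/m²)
β = 10·log₁₀(I/I₀) = 67 dB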